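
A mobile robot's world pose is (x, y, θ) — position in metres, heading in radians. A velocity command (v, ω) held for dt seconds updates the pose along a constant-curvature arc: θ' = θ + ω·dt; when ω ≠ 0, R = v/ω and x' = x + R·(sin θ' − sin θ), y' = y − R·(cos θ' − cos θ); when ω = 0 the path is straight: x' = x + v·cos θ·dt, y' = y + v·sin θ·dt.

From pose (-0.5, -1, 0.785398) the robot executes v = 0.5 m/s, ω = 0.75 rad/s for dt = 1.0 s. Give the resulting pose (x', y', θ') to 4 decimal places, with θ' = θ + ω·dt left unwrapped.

θ' = 0.7854 + 0.75·1.0 = 1.5354
R = v/ω = 0.5/0.75 = 0.6667
x' = -0.5 + 0.6667·(sin 1.5354 − sin 0.7854) = -0.3052
y' = -1 − 0.6667·(cos 1.5354 − cos 0.7854) = -0.5522

(-0.3052, -0.5522, 1.5354)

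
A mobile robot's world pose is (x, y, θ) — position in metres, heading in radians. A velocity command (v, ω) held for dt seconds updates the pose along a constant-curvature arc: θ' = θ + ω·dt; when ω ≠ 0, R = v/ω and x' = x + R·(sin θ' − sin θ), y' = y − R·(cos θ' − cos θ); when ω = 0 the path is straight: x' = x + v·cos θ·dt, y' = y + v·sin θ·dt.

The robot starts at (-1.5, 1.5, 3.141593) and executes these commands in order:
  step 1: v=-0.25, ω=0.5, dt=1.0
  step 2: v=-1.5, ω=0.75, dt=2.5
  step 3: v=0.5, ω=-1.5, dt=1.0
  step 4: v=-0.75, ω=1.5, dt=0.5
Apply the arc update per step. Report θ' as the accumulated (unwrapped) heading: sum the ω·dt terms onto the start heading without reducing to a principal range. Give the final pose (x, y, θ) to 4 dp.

step 1: θ'=3.6416 (R=-0.5000) → pose (-1.2603, 1.5612, 3.6416)
step 2: θ'=5.5166 (R=-2.0000) → pose (-0.8318, 4.7569, 5.5166)
step 3: θ'=4.0166 (R=-0.3333) → pose (-0.8071, 4.3032, 4.0166)
step 4: θ'=4.7666 (R=-0.5000) → pose (-0.6917, 4.6508, 4.7666)

(-0.6917, 4.6508, 4.7666)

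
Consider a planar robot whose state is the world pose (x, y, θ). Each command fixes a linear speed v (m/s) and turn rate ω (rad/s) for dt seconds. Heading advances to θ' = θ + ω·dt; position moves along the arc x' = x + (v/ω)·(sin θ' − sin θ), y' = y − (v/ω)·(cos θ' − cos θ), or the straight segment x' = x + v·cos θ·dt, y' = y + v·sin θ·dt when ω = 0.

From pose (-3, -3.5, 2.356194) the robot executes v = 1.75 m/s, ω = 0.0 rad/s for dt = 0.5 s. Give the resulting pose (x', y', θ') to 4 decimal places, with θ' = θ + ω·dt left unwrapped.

θ' = 2.3562 + 0.0·0.5 = 2.3562
ω = 0 → straight: x' = -3 + 1.75·cos(2.3562)·0.5 = -3.6187
y' = -3.5 + 1.75·sin(2.3562)·0.5 = -2.8813

(-3.6187, -2.8813, 2.3562)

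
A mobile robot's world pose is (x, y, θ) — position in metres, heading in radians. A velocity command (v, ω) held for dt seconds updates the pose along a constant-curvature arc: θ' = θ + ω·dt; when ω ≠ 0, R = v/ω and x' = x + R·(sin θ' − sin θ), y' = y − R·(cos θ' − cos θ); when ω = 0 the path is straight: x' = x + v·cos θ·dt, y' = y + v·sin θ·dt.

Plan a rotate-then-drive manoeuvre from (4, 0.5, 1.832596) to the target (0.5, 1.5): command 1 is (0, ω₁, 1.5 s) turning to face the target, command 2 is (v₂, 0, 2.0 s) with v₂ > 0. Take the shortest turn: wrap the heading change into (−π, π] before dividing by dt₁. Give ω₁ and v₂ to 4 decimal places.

heading to target = atan2(1.5−0.5, 0.5−4) = 2.8633
Δθ = wrap(2.8633 − 1.8326) = 1.0307; ω₁ = Δθ/dt₁ = 0.6871
distance = √((0.5−4)² + (1.5−0.5)²) = 3.6401; v₂ = distance/dt₂ = 1.8200

ω₁ = 0.6871, v₂ = 1.8200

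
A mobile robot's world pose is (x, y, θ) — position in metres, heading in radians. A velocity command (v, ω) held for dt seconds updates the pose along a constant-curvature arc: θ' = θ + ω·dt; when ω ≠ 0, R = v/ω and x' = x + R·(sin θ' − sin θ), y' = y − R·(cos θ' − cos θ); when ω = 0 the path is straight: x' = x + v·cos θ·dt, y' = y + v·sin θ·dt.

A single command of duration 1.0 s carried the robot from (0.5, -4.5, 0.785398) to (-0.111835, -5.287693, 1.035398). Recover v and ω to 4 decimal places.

v = -1.0000, ω = 0.2500

Δθ = 1.035398 − 0.785398 = 0.250000
ω = Δθ/dt = 0.250000/1.0 = 0.2500
R = −Δy/(cos θ' − cos θ) = -4.0000
v = R·ω = -4.0000·0.2500 = -1.0000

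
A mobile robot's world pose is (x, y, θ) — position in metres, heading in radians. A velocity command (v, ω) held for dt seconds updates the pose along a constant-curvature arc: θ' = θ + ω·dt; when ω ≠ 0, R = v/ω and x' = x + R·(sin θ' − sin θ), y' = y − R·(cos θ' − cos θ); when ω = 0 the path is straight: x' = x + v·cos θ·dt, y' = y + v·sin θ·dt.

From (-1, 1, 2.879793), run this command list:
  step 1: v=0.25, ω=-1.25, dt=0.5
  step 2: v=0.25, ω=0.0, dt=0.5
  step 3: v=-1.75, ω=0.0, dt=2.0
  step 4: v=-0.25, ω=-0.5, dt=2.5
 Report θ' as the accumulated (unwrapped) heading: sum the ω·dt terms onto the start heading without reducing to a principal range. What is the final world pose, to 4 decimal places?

(1.0639, -2.1331, 1.0048)

step 1: θ'=2.2548 (R=-0.2000) → pose (-1.1032, 1.0668, 2.2548)
step 2: θ'=2.2548 (straight) → pose (-1.1822, 1.1637, 2.2548)
step 3: θ'=2.2548 (straight) → pose (1.0294, -1.5490, 2.2548)
step 4: θ'=1.0048 (R=0.5000) → pose (1.0639, -2.1331, 1.0048)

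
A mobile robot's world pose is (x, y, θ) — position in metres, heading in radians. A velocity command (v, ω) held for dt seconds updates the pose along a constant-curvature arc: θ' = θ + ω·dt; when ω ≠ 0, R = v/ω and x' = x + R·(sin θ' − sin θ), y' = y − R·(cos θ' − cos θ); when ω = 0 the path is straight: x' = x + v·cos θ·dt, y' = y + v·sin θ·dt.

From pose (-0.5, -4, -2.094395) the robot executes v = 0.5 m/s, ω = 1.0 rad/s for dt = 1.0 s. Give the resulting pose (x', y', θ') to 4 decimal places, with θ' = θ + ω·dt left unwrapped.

(-0.5113, -4.4793, -1.0944)

θ' = -2.0944 + 1.0·1.0 = -1.0944
R = v/ω = 0.5/1.0 = 0.5000
x' = -0.5 + 0.5000·(sin -1.0944 − sin -2.0944) = -0.5113
y' = -4 − 0.5000·(cos -1.0944 − cos -2.0944) = -4.4793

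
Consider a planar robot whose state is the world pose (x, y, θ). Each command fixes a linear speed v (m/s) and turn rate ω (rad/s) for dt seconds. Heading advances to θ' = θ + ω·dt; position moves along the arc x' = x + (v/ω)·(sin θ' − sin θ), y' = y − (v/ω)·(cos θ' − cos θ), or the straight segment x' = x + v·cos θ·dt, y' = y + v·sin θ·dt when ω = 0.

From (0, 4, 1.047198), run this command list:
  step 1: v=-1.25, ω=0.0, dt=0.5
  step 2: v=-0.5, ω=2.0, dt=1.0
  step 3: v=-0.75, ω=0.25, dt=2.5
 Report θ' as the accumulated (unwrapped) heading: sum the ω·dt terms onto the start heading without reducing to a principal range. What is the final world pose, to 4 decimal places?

step 1: θ'=1.0472 (straight) → pose (-0.3125, 3.4587, 1.0472)
step 2: θ'=3.0472 (R=-0.2500) → pose (-0.1196, 3.0848, 3.0472)
step 3: θ'=3.6722 (R=-3.0000) → pose (1.6814, 3.4840, 3.6722)

(1.6814, 3.4840, 3.6722)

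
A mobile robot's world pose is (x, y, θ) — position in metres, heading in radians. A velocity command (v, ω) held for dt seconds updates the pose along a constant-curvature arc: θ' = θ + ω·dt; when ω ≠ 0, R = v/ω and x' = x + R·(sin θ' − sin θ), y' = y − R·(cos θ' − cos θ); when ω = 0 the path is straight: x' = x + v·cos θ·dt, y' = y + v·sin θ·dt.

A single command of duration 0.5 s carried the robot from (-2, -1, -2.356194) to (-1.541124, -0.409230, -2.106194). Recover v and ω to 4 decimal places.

v = -1.5000, ω = 0.5000

Δθ = -2.106194 − -2.356194 = 0.250000
ω = Δθ/dt = 0.250000/0.5 = 0.5000
R = −Δy/(cos θ' − cos θ) = -3.0000
v = R·ω = -3.0000·0.5000 = -1.5000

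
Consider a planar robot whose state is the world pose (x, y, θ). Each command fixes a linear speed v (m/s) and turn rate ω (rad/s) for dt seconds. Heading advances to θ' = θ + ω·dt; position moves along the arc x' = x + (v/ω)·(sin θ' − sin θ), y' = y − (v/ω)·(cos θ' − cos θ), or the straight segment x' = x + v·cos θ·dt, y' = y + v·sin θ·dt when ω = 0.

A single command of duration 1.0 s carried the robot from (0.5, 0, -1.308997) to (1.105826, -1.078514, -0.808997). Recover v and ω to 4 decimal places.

Δθ = -0.808997 − -1.308997 = 0.500000
ω = Δθ/dt = 0.500000/1.0 = 0.5000
R = −Δy/(cos θ' − cos θ) = 2.5000
v = R·ω = 2.5000·0.5000 = 1.2500

v = 1.2500, ω = 0.5000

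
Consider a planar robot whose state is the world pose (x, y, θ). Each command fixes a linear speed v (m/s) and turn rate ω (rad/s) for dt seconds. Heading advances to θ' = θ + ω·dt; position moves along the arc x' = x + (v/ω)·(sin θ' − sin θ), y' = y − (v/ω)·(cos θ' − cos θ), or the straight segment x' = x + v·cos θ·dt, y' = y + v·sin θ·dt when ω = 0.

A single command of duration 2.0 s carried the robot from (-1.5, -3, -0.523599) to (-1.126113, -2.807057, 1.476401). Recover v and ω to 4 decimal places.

v = 0.2500, ω = 1.0000

Δθ = 1.476401 − -0.523599 = 2.000000
ω = Δθ/dt = 2.000000/2.0 = 1.0000
R = Δx/(sin θ' − sin θ) = 0.2500
v = R·ω = 0.2500·1.0000 = 0.2500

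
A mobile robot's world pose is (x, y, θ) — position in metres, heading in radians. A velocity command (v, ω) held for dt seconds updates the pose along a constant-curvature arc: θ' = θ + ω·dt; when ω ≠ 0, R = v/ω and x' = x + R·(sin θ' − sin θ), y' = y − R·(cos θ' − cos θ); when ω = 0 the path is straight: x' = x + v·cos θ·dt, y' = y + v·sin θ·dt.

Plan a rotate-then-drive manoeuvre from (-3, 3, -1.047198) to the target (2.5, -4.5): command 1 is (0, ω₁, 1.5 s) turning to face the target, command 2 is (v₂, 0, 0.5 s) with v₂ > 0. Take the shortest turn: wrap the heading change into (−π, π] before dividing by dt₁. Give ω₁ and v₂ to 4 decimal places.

ω₁ = 0.0728, v₂ = 18.6011

heading to target = atan2(-4.5−3, 2.5−-3) = -0.9380
Δθ = wrap(-0.9380 − -1.0472) = 0.1092; ω₁ = Δθ/dt₁ = 0.0728
distance = √((2.5−-3)² + (-4.5−3)²) = 9.3005; v₂ = distance/dt₂ = 18.6011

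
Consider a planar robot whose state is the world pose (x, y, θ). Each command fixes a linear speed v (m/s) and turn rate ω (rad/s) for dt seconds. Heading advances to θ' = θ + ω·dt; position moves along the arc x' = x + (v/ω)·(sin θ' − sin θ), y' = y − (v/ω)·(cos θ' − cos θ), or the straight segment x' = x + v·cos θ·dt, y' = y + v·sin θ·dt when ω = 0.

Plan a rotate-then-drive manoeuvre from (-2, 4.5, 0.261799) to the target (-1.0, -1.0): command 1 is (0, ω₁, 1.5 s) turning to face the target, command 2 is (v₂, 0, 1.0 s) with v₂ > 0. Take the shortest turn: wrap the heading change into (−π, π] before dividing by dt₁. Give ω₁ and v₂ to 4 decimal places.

heading to target = atan2(-1−4.5, -1−-2) = -1.3909
Δθ = wrap(-1.3909 − 0.2618) = -1.6527; ω₁ = Δθ/dt₁ = -1.1018
distance = √((-1−-2)² + (-1−4.5)²) = 5.5902; v₂ = distance/dt₂ = 5.5902

ω₁ = -1.1018, v₂ = 5.5902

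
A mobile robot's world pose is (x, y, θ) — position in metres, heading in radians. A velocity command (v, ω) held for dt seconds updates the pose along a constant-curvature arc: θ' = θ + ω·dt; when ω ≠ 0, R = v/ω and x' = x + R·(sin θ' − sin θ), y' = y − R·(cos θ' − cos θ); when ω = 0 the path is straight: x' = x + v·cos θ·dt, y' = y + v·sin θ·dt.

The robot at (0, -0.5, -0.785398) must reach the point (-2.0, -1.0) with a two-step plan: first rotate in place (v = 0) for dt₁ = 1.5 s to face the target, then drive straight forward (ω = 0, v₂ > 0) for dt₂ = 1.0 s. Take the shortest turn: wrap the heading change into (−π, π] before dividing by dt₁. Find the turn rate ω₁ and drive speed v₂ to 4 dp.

ω₁ = -1.4075, v₂ = 2.0616

heading to target = atan2(-1−-0.5, -2−0) = -2.8966
Δθ = wrap(-2.8966 − -0.7854) = -2.1112; ω₁ = Δθ/dt₁ = -1.4075
distance = √((-2−0)² + (-1−-0.5)²) = 2.0616; v₂ = distance/dt₂ = 2.0616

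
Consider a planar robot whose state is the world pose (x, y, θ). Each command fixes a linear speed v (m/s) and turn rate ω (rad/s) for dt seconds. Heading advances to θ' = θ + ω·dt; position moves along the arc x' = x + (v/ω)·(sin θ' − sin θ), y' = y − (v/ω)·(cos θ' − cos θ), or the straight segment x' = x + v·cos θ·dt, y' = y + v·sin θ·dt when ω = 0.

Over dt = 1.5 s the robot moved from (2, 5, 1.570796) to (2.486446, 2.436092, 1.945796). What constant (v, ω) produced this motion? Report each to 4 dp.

v = -1.7500, ω = 0.2500

Δθ = 1.945796 − 1.570796 = 0.375000
ω = Δθ/dt = 0.375000/1.5 = 0.2500
R = −Δy/(cos θ' − cos θ) = -7.0000
v = R·ω = -7.0000·0.2500 = -1.7500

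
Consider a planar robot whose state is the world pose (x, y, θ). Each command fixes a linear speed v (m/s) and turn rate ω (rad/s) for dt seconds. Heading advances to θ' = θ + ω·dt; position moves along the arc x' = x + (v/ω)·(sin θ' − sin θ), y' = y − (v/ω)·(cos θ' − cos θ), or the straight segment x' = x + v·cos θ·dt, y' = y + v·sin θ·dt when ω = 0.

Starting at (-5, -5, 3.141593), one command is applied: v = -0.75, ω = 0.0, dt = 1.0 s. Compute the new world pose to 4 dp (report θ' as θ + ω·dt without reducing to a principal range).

θ' = 3.1416 + 0.0·1.0 = 3.1416
ω = 0 → straight: x' = -5 + -0.75·cos(3.1416)·1.0 = -4.2500
y' = -5 + -0.75·sin(3.1416)·1.0 = -5.0000

(-4.2500, -5.0000, 3.1416)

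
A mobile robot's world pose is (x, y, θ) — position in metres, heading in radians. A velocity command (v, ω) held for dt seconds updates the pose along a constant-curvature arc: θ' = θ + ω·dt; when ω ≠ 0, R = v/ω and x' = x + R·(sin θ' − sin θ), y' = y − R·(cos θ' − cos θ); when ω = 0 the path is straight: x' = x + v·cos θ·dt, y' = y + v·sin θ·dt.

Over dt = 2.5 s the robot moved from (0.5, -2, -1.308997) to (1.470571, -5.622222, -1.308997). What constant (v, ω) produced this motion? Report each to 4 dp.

Δθ = -1.308997 − -1.308997 = 0.000000
ω = Δθ/dt = 0.000000/2.5 = 0.0000
ω = 0 → v = (Δx·cos θ + Δy·sin θ)/dt = 1.5000

v = 1.5000, ω = 0.0000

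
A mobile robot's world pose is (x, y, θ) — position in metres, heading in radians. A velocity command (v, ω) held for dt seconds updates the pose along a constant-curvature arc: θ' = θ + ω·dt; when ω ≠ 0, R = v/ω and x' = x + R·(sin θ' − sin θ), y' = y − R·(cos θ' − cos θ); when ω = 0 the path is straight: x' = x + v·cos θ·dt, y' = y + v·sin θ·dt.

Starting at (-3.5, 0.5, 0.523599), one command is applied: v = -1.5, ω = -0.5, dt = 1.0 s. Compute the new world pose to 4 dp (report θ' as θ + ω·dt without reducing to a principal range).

θ' = 0.5236 + -0.5·1.0 = 0.0236
R = v/ω = -1.5/-0.5 = 3.0000
x' = -3.5 + 3.0000·(sin 0.0236 − sin 0.5236) = -4.9292
y' = 0.5 − 3.0000·(cos 0.0236 − cos 0.5236) = 0.0989

(-4.9292, 0.0989, 0.0236)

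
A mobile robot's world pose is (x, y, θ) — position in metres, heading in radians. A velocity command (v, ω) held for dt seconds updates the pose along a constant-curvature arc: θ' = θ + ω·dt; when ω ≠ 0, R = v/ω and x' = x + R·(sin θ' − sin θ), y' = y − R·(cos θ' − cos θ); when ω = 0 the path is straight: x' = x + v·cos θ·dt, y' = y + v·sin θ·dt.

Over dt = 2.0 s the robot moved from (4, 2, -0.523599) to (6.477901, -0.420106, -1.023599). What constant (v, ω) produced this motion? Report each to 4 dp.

v = 1.7500, ω = -0.2500

Δθ = -1.023599 − -0.523599 = -0.500000
ω = Δθ/dt = -0.500000/2.0 = -0.2500
R = Δx/(sin θ' − sin θ) = -7.0000
v = R·ω = -7.0000·-0.2500 = 1.7500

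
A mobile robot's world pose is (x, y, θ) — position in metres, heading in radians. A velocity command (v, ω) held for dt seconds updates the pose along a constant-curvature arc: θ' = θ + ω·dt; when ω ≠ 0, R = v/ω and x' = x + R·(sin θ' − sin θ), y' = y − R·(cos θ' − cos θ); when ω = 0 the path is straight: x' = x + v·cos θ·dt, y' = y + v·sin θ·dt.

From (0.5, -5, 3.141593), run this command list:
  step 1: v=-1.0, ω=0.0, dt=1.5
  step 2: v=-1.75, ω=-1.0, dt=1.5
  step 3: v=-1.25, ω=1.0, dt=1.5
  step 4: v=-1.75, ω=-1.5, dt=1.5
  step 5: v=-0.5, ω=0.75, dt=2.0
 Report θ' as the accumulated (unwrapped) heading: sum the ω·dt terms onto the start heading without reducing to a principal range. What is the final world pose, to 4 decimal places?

step 1: θ'=3.1416 (straight) → pose (2.0000, -5.0000, 3.1416)
step 2: θ'=1.6416 (R=1.7500) → pose (3.7456, -6.6262, 1.6416)
step 3: θ'=3.1416 (R=-1.2500) → pose (4.9925, -7.7878, 3.1416)
step 4: θ'=0.8916 (R=1.1667) → pose (5.9002, -9.6873, 0.8916)
step 5: θ'=2.3916 (R=-0.6667) → pose (5.9645, -10.5939, 2.3916)

(5.9645, -10.5939, 2.3916)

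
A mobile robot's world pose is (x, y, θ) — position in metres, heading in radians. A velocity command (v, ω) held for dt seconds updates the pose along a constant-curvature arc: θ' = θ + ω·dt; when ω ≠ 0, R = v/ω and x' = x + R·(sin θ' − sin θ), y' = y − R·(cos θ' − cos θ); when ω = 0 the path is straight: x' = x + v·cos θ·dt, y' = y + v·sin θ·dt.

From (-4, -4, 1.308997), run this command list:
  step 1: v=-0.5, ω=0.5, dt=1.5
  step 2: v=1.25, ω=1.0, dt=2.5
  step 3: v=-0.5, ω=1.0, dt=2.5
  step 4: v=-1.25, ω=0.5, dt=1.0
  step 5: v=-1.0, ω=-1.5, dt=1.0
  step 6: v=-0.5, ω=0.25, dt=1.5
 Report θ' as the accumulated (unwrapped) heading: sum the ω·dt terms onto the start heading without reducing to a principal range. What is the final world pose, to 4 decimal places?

step 1: θ'=2.0590 (R=-1.0000) → pose (-3.9173, -4.7279, 2.0590)
step 2: θ'=4.5590 (R=1.2500) → pose (-6.2565, -5.1232, 4.5590)
step 3: θ'=7.0590 (R=-0.5000) → pose (-7.1008, -4.6898, 7.0590)
step 4: θ'=7.5590 (R=-2.5000) → pose (-7.7421, -5.7477, 7.5590)
step 5: θ'=6.0590 (R=0.6667) → pose (-8.5282, -6.2038, 6.0590)
step 6: θ'=6.4340 (R=-2.0000) → pose (-9.2733, -6.1765, 6.4340)

(-9.2733, -6.1765, 6.4340)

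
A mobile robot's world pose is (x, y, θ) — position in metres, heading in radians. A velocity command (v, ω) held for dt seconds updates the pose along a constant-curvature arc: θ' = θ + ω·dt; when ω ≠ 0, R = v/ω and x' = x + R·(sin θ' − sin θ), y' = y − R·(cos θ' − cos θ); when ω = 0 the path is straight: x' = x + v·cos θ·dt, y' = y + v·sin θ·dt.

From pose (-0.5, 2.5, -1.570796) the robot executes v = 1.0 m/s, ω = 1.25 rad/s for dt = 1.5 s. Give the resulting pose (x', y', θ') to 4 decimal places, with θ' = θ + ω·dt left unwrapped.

(0.5396, 1.7367, 0.3042)

θ' = -1.5708 + 1.25·1.5 = 0.3042
R = v/ω = 1.0/1.25 = 0.8000
x' = -0.5 + 0.8000·(sin 0.3042 − sin -1.5708) = 0.5396
y' = 2.5 − 0.8000·(cos 0.3042 − cos -1.5708) = 1.7367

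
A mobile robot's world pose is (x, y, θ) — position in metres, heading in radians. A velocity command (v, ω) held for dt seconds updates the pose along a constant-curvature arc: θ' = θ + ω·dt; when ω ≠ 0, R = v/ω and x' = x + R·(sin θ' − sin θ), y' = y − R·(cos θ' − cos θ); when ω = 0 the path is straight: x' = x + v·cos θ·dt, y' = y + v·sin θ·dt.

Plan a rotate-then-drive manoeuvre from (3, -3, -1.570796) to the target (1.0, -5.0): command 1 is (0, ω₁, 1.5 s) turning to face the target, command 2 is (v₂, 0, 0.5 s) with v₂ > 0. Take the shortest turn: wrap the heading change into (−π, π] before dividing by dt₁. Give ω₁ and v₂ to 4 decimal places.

ω₁ = -0.5236, v₂ = 5.6569

heading to target = atan2(-5−-3, 1−3) = -2.3562
Δθ = wrap(-2.3562 − -1.5708) = -0.7854; ω₁ = Δθ/dt₁ = -0.5236
distance = √((1−3)² + (-5−-3)²) = 2.8284; v₂ = distance/dt₂ = 5.6569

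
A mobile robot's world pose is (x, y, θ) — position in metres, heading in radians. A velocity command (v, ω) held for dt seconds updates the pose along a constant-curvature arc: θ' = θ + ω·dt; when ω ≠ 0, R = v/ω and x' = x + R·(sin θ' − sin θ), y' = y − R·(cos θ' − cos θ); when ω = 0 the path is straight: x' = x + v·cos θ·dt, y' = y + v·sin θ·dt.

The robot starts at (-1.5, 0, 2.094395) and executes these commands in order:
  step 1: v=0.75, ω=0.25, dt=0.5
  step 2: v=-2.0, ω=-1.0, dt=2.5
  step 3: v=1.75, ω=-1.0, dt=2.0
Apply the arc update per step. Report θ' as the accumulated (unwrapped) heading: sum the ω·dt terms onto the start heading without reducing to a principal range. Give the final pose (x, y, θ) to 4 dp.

(-3.0123, -5.6397, -2.2806)

step 1: θ'=2.2194 (R=3.0000) → pose (-1.7073, 0.3122, 2.2194)
step 2: θ'=-0.2806 (R=2.0000) → pose (-3.8550, -2.8177, -0.2806)
step 3: θ'=-2.2806 (R=-1.7500) → pose (-3.0123, -5.6397, -2.2806)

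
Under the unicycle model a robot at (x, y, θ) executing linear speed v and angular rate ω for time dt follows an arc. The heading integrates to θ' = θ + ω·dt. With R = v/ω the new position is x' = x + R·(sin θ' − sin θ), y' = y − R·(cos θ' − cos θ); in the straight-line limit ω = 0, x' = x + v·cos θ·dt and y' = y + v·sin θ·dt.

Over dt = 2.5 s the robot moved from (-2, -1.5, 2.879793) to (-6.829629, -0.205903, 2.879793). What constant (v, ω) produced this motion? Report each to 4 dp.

v = 2.0000, ω = 0.0000

Δθ = 2.879793 − 2.879793 = 0.000000
ω = Δθ/dt = 0.000000/2.5 = 0.0000
ω = 0 → v = (Δx·cos θ + Δy·sin θ)/dt = 2.0000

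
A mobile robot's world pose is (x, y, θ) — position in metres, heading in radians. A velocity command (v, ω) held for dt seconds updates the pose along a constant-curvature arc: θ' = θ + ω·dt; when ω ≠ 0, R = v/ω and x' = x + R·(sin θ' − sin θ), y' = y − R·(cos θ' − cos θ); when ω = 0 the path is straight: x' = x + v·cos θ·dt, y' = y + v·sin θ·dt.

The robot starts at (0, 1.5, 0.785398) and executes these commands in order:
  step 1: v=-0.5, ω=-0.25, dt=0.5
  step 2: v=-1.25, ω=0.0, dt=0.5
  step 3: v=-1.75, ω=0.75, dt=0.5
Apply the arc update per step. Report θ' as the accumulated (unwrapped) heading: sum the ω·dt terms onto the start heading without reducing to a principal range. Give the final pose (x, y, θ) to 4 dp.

step 1: θ'=0.6604 (R=2.0000) → pose (-0.1874, 1.3347, 0.6604)
step 2: θ'=0.6604 (straight) → pose (-0.6809, 0.9513, 0.6604)
step 3: θ'=1.0354 (R=-2.3333) → pose (-1.2564, 0.2990, 1.0354)

(-1.2564, 0.2990, 1.0354)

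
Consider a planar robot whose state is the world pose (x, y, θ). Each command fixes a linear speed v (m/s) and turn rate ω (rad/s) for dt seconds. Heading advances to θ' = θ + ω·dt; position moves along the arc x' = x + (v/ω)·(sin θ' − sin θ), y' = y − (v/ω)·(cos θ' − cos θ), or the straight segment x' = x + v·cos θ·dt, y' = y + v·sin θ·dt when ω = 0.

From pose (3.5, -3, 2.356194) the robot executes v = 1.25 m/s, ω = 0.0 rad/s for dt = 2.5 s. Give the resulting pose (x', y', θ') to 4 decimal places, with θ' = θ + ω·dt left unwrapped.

(1.2903, -0.7903, 2.3562)

θ' = 2.3562 + 0.0·2.5 = 2.3562
ω = 0 → straight: x' = 3.5 + 1.25·cos(2.3562)·2.5 = 1.2903
y' = -3 + 1.25·sin(2.3562)·2.5 = -0.7903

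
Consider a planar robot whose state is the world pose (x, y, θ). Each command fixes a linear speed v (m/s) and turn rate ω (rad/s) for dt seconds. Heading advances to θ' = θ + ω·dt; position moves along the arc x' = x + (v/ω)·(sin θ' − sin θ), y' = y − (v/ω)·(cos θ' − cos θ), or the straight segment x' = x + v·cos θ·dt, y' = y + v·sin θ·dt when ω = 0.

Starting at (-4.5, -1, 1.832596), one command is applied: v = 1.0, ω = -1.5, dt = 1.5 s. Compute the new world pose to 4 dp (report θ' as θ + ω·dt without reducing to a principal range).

θ' = 1.8326 + -1.5·1.5 = -0.4174
R = v/ω = 1.0/-1.5 = -0.6667
x' = -4.5 + -0.6667·(sin -0.4174 − sin 1.8326) = -3.5858
y' = -1 − -0.6667·(cos -0.4174 − cos 1.8326) = -0.2180

(-3.5858, -0.2180, -0.4174)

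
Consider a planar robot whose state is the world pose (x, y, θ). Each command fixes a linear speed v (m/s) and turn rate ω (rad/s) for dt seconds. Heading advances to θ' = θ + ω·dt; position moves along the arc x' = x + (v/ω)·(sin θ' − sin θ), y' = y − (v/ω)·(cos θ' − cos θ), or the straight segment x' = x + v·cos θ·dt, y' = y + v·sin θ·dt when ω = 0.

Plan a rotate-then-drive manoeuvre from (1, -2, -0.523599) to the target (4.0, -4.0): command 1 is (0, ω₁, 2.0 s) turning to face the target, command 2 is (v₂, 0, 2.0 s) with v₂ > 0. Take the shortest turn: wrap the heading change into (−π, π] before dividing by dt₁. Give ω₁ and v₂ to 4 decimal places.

heading to target = atan2(-4−-2, 4−1) = -0.5880
Δθ = wrap(-0.5880 − -0.5236) = -0.0644; ω₁ = Δθ/dt₁ = -0.0322
distance = √((4−1)² + (-4−-2)²) = 3.6056; v₂ = distance/dt₂ = 1.8028

ω₁ = -0.0322, v₂ = 1.8028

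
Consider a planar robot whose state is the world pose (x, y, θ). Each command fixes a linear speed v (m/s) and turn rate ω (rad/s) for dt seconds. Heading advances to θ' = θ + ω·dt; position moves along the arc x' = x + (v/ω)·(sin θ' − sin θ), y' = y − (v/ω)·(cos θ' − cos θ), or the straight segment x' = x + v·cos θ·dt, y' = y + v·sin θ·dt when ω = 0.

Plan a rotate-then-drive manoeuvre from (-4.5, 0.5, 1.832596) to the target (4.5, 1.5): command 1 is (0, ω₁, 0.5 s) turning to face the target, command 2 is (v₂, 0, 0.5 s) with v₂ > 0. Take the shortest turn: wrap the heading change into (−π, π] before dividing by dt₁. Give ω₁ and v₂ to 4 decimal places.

heading to target = atan2(1.5−0.5, 4.5−-4.5) = 0.1107
Δθ = wrap(0.1107 − 1.8326) = -1.7219; ω₁ = Δθ/dt₁ = -3.4439
distance = √((4.5−-4.5)² + (1.5−0.5)²) = 9.0554; v₂ = distance/dt₂ = 18.1108

ω₁ = -3.4439, v₂ = 18.1108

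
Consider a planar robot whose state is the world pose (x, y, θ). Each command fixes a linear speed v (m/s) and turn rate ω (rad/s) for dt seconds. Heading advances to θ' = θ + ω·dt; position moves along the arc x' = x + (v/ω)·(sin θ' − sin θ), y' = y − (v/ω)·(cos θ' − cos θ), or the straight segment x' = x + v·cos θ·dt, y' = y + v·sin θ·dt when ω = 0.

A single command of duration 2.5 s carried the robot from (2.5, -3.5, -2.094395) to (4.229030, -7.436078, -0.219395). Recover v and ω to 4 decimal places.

Δθ = -0.219395 − -2.094395 = 1.875000
ω = Δθ/dt = 1.875000/2.5 = 0.7500
R = −Δy/(cos θ' − cos θ) = 2.6667
v = R·ω = 2.6667·0.7500 = 2.0000

v = 2.0000, ω = 0.7500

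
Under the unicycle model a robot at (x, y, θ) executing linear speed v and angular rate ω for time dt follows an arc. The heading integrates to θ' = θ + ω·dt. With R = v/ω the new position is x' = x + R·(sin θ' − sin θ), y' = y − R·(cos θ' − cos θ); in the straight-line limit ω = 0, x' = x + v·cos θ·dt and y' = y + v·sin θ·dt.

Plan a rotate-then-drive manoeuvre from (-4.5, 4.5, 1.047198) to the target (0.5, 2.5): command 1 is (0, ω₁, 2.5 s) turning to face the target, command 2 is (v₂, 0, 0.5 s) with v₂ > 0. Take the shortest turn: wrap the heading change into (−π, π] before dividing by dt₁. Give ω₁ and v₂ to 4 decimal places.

ω₁ = -0.5711, v₂ = 10.7703

heading to target = atan2(2.5−4.5, 0.5−-4.5) = -0.3805
Δθ = wrap(-0.3805 − 1.0472) = -1.4277; ω₁ = Δθ/dt₁ = -0.5711
distance = √((0.5−-4.5)² + (2.5−4.5)²) = 5.3852; v₂ = distance/dt₂ = 10.7703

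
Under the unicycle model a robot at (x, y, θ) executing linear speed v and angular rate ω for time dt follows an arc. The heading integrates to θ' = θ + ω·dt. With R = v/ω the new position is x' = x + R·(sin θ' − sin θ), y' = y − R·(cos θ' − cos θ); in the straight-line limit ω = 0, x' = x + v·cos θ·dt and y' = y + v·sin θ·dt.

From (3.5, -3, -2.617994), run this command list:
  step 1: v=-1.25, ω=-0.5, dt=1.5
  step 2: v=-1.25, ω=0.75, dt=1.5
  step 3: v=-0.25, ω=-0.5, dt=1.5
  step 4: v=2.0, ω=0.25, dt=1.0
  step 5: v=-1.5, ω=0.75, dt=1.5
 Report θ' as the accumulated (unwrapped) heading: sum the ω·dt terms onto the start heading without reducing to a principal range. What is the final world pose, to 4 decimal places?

step 1: θ'=-3.3680 (R=2.5000) → pose (5.3112, -2.7289, -3.3680)
step 2: θ'=-2.2430 (R=-1.6667) → pose (6.9894, -2.1426, -2.2430)
step 3: θ'=-2.9930 (R=0.5000) → pose (7.3066, -1.9594, -2.9930)
step 4: θ'=-2.7430 (R=8.0000) → pose (5.3860, -2.4984, -2.7430)
step 5: θ'=-1.6180 (R=-2.0000) → pose (6.6075, -0.7496, -1.6180)

(6.6075, -0.7496, -1.6180)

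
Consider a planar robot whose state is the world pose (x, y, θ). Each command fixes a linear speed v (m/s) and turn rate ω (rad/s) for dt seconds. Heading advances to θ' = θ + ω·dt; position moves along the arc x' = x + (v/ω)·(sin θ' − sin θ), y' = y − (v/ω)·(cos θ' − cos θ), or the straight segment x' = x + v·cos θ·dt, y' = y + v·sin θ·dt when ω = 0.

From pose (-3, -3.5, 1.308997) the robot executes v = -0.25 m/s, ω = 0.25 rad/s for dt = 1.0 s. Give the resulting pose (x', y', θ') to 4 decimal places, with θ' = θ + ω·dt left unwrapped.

(-3.0340, -3.7470, 1.5590)

θ' = 1.3090 + 0.25·1.0 = 1.5590
R = v/ω = -0.25/0.25 = -1.0000
x' = -3 + -1.0000·(sin 1.5590 − sin 1.3090) = -3.0340
y' = -3.5 − -1.0000·(cos 1.5590 − cos 1.3090) = -3.7470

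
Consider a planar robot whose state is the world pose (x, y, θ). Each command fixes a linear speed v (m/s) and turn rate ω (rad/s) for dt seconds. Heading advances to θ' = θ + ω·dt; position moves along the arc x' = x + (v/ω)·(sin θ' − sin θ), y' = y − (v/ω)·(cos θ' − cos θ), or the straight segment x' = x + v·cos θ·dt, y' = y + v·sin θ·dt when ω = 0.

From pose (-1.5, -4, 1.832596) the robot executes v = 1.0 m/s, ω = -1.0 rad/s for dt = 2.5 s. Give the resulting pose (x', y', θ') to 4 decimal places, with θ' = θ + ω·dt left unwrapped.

θ' = 1.8326 + -1.0·2.5 = -0.6674
R = v/ω = 1.0/-1.0 = -1.0000
x' = -1.5 + -1.0000·(sin -0.6674 − sin 1.8326) = 0.0849
y' = -4 − -1.0000·(cos -0.6674 − cos 1.8326) = -2.9557

(0.0849, -2.9557, -0.6674)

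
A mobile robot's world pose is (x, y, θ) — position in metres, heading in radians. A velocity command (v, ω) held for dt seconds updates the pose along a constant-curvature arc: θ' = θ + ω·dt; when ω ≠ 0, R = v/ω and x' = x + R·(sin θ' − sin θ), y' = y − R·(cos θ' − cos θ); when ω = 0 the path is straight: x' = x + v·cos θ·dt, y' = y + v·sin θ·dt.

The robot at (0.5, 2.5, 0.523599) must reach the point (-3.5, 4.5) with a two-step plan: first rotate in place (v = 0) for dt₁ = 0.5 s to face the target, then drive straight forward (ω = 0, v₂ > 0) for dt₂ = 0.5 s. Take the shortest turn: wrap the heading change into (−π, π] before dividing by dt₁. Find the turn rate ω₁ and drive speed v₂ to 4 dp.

ω₁ = 4.3087, v₂ = 8.9443

heading to target = atan2(4.5−2.5, -3.5−0.5) = 2.6779
Δθ = wrap(2.6779 − 0.5236) = 2.1543; ω₁ = Δθ/dt₁ = 4.3087
distance = √((-3.5−0.5)² + (4.5−2.5)²) = 4.4721; v₂ = distance/dt₂ = 8.9443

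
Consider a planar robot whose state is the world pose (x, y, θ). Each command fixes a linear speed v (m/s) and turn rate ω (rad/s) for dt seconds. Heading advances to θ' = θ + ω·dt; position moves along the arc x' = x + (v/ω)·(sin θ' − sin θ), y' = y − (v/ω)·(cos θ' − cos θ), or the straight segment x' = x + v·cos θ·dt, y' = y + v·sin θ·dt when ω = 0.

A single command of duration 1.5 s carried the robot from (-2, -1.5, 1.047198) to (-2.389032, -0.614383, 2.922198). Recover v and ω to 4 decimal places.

v = 0.7500, ω = 1.2500

Δθ = 2.922198 − 1.047198 = 1.875000
ω = Δθ/dt = 1.875000/1.5 = 1.2500
R = −Δy/(cos θ' − cos θ) = 0.6000
v = R·ω = 0.6000·1.2500 = 0.7500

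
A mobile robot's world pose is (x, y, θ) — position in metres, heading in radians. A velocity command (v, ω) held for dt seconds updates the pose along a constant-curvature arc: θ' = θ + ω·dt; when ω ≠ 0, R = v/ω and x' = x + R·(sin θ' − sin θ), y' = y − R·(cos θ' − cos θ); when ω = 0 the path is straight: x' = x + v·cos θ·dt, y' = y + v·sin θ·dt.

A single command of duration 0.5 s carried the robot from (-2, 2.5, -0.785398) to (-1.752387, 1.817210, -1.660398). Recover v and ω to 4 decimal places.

Δθ = -1.660398 − -0.785398 = -0.875000
ω = Δθ/dt = -0.875000/0.5 = -1.7500
R = −Δy/(cos θ' − cos θ) = -0.8571
v = R·ω = -0.8571·-1.7500 = 1.5000

v = 1.5000, ω = -1.7500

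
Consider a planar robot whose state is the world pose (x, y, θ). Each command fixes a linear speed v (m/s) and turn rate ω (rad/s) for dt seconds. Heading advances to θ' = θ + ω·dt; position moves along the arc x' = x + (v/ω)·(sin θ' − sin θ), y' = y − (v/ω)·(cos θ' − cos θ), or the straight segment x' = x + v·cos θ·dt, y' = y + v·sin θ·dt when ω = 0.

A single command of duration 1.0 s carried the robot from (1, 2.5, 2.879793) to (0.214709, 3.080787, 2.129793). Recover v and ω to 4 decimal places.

v = 1.0000, ω = -0.7500

Δθ = 2.129793 − 2.879793 = -0.750000
ω = Δθ/dt = -0.750000/1.0 = -0.7500
R = Δx/(sin θ' − sin θ) = -1.3333
v = R·ω = -1.3333·-0.7500 = 1.0000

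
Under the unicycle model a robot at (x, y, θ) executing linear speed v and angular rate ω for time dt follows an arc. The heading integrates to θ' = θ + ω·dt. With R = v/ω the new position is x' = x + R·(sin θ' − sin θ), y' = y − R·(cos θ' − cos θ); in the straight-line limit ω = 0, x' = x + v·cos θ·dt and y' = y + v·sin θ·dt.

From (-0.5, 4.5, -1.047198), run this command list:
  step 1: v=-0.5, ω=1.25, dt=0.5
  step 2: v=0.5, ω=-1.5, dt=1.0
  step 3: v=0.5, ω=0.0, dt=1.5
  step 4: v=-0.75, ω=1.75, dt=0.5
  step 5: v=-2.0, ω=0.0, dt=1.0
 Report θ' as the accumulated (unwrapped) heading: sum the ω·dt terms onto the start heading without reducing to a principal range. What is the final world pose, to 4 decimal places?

step 1: θ'=-0.4222 (R=-0.4000) → pose (-0.6825, 4.6649, -0.4222)
step 2: θ'=-1.9222 (R=-0.3333) → pose (-0.5061, 4.2461, -1.9222)
step 3: θ'=-1.9222 (straight) → pose (-0.7643, 3.5419, -1.9222)
step 4: θ'=-1.0472 (R=-0.4286) → pose (-0.7955, 3.9037, -1.0472)
step 5: θ'=-1.0472 (straight) → pose (-1.7955, 5.6358, -1.0472)

(-1.7955, 5.6358, -1.0472)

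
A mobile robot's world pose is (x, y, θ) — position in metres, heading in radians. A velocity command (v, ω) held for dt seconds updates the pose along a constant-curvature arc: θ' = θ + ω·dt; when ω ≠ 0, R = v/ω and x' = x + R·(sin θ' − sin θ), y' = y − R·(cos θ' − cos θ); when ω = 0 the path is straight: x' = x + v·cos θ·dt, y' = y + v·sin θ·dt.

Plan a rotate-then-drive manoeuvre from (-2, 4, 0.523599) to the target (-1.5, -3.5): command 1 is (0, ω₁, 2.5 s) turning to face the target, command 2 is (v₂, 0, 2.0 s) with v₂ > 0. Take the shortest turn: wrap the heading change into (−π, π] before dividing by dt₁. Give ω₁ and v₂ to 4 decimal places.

ω₁ = -0.8111, v₂ = 3.7583

heading to target = atan2(-3.5−4, -1.5−-2) = -1.5042
Δθ = wrap(-1.5042 − 0.5236) = -2.0278; ω₁ = Δθ/dt₁ = -0.8111
distance = √((-1.5−-2)² + (-3.5−4)²) = 7.5166; v₂ = distance/dt₂ = 3.7583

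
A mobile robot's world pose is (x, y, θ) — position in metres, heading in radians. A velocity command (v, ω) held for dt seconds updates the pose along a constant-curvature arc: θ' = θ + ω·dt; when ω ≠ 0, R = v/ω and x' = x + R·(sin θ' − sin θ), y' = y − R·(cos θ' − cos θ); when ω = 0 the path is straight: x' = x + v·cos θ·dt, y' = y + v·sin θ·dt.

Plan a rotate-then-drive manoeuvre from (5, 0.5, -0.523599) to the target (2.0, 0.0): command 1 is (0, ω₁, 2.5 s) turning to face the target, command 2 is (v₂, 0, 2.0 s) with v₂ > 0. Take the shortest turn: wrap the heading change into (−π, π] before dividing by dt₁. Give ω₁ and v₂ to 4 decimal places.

ω₁ = -0.9811, v₂ = 1.5207

heading to target = atan2(0−0.5, 2−5) = -2.9764
Δθ = wrap(-2.9764 − -0.5236) = -2.4528; ω₁ = Δθ/dt₁ = -0.9811
distance = √((2−5)² + (0−0.5)²) = 3.0414; v₂ = distance/dt₂ = 1.5207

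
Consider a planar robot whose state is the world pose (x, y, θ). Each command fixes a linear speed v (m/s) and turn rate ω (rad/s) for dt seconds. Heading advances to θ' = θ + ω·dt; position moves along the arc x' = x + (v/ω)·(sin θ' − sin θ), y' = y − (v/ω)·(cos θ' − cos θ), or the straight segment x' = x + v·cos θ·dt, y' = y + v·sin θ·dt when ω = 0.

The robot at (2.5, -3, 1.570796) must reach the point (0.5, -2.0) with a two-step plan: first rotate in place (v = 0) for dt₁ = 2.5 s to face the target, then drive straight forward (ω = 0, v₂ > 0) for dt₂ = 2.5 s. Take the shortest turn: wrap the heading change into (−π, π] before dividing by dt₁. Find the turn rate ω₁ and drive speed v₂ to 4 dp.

ω₁ = 0.4429, v₂ = 0.8944

heading to target = atan2(-2−-3, 0.5−2.5) = 2.6779
Δθ = wrap(2.6779 − 1.5708) = 1.1071; ω₁ = Δθ/dt₁ = 0.4429
distance = √((0.5−2.5)² + (-2−-3)²) = 2.2361; v₂ = distance/dt₂ = 0.8944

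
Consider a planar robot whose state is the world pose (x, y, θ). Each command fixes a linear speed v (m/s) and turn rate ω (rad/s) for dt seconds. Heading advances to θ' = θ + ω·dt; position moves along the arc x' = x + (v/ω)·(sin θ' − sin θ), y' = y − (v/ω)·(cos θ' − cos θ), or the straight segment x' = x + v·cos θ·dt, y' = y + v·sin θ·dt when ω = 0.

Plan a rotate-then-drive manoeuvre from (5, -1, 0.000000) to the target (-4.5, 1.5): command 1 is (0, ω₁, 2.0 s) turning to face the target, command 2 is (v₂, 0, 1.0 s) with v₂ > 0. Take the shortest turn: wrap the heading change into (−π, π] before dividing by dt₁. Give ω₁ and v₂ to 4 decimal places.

heading to target = atan2(1.5−-1, -4.5−5) = 2.8843
Δθ = wrap(2.8843 − 0.0000) = 2.8843; ω₁ = Δθ/dt₁ = 1.4421
distance = √((-4.5−5)² + (1.5−-1)²) = 9.8234; v₂ = distance/dt₂ = 9.8234

ω₁ = 1.4421, v₂ = 9.8234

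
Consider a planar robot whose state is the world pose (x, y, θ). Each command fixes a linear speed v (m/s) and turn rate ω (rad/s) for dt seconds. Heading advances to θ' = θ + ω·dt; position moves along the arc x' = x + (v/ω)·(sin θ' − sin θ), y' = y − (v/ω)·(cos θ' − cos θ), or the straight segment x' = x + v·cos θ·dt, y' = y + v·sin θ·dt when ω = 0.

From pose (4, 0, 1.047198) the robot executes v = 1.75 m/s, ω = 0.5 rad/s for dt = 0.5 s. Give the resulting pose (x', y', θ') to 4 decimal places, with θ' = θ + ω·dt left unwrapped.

(4.3387, 0.8043, 1.2972)

θ' = 1.0472 + 0.5·0.5 = 1.2972
R = v/ω = 1.75/0.5 = 3.5000
x' = 4 + 3.5000·(sin 1.2972 − sin 1.0472) = 4.3387
y' = 0 − 3.5000·(cos 1.2972 − cos 1.0472) = 0.8043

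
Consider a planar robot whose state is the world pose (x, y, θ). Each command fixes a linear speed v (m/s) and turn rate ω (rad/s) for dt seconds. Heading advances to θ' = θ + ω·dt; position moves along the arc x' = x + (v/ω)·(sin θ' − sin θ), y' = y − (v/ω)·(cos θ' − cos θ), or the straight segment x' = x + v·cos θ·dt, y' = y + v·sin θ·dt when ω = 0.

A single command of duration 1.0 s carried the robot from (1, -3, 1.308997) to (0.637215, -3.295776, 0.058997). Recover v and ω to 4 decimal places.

Δθ = 0.058997 − 1.308997 = -1.250000
ω = Δθ/dt = -1.250000/1.0 = -1.2500
R = Δx/(sin θ' − sin θ) = 0.4000
v = R·ω = 0.4000·-1.2500 = -0.5000

v = -0.5000, ω = -1.2500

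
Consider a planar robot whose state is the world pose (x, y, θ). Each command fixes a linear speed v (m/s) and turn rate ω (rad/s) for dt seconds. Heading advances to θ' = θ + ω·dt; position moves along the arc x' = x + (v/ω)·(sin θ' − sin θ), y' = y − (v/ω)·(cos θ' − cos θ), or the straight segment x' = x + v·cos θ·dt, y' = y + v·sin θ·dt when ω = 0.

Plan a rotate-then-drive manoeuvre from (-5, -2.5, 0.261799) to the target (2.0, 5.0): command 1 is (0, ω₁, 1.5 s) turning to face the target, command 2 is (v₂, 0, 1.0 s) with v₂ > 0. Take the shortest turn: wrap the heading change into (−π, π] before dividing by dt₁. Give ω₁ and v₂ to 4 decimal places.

ω₁ = 0.3720, v₂ = 10.2591

heading to target = atan2(5−-2.5, 2−-5) = 0.8199
Δθ = wrap(0.8199 − 0.2618) = 0.5581; ω₁ = Δθ/dt₁ = 0.3720
distance = √((2−-5)² + (5−-2.5)²) = 10.2591; v₂ = distance/dt₂ = 10.2591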